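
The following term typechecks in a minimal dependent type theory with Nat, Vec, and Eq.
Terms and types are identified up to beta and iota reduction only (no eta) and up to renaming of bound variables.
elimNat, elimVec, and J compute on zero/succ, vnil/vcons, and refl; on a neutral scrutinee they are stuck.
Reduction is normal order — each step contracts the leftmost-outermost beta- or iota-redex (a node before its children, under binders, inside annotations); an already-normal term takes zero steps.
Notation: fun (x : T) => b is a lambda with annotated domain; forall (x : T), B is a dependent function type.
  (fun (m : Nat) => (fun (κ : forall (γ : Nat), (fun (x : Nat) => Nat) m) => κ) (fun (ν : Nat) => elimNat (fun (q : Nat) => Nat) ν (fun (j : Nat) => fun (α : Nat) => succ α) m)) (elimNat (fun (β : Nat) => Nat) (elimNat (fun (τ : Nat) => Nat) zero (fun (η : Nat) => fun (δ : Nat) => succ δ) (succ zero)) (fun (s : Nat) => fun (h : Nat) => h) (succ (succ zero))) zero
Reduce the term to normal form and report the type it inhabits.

normal form:
  succ zero
type:
  Nat
observation: normalization takes exactly 18 steps under the normal-order strategy.


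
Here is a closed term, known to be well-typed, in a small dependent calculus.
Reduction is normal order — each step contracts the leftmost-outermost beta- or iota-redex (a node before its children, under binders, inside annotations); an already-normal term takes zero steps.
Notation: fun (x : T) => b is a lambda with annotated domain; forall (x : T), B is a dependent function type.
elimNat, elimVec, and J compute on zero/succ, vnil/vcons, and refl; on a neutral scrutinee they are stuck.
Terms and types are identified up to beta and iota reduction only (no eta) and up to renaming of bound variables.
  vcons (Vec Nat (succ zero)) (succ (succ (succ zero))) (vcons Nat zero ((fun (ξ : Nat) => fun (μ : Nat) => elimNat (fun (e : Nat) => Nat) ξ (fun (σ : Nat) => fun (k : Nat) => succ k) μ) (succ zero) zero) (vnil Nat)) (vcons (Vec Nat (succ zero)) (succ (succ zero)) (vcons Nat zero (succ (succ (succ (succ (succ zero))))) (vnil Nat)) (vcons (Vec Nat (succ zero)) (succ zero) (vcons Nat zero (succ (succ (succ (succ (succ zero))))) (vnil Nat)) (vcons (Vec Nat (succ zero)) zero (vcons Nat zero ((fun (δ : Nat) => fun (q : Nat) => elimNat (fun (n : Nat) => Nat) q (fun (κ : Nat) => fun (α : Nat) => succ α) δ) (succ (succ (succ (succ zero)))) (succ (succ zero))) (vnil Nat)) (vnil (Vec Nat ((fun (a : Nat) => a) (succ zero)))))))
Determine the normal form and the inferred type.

normal form:
  vcons (Vec Nat (succ zero)) (succ (succ (succ zero))) (vcons Nat zero (succ zero) (vnil Nat)) (vcons (Vec Nat (succ zero)) (succ (succ zero)) (vcons Nat zero (succ (succ (succ (succ (succ zero))))) (vnil Nat)) (vcons (Vec Nat (succ zero)) (succ zero) (vcons Nat zero (succ (succ (succ (succ (succ zero))))) (vnil Nat)) (vcons (Vec Nat (succ zero)) zero (vcons Nat zero (succ (succ (succ (succ (succ (succ zero)))))) (vnil Nat)) (vnil (Vec Nat (succ zero))))))
type:
  Vec (Vec Nat (succ zero)) (succ (succ (succ (succ zero))))
observation: the term reaches its normal form after 19 normal-order steps.


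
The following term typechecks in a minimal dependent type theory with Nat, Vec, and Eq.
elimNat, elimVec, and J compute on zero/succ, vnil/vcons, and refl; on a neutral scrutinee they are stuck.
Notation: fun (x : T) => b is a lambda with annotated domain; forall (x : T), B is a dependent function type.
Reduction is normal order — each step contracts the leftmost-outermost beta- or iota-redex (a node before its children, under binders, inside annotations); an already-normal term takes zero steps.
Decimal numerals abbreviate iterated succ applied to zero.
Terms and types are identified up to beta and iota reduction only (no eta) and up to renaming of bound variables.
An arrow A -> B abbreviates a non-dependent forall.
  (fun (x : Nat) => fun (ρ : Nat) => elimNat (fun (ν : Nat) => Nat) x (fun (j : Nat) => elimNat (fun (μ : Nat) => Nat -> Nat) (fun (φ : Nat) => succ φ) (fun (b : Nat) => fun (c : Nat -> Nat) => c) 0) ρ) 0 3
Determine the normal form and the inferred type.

resulting normal form:
  3
the term's type:
  Nat
observation: 15 normal-order steps normalize the term, beginning with a beta-redex.


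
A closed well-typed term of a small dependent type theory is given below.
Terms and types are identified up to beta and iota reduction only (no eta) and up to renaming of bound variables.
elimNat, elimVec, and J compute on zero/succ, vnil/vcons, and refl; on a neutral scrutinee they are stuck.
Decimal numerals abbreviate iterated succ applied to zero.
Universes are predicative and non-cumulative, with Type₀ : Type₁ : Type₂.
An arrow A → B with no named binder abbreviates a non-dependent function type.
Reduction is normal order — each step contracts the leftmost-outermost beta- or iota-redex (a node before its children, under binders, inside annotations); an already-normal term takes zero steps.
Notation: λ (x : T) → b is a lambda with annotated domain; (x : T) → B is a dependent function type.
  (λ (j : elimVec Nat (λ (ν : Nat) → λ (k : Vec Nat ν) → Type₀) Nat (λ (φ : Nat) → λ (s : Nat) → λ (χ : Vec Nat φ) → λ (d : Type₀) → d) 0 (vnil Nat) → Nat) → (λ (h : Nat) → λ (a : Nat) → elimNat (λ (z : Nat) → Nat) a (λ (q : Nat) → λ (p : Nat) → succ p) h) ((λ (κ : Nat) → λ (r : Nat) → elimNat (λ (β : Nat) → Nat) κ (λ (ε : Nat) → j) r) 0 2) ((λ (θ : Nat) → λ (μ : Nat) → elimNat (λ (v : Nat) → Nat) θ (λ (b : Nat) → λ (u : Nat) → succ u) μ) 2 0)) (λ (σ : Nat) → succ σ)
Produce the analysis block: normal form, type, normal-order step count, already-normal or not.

resulting normal form:
  4
inferred type:
  Nat
reduction steps (normal order): 22
started in normal form: no
first contracted redex: a beta-redex


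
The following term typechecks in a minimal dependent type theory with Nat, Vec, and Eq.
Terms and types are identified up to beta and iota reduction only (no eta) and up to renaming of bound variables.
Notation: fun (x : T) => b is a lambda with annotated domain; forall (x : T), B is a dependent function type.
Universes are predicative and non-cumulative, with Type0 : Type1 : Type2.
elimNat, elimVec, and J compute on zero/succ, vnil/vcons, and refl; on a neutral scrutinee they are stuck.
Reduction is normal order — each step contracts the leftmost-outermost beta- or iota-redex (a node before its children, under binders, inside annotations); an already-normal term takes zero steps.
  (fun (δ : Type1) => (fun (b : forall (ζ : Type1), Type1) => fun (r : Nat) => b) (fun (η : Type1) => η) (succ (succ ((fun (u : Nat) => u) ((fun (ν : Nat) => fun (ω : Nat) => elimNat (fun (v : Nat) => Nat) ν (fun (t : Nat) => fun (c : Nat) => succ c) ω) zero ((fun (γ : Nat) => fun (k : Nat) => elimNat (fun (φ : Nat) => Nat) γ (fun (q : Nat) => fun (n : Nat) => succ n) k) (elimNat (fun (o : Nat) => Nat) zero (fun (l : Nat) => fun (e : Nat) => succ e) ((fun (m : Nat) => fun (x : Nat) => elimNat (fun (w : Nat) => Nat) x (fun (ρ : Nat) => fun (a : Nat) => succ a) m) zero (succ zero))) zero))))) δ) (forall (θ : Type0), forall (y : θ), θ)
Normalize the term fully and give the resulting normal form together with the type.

reduced normal form:
  forall (δ : Type0), forall (b : δ), δ
inferred type:
  Type1
observation: reduction starts at a beta-redex, and 4 normal-order steps reach the normal form.


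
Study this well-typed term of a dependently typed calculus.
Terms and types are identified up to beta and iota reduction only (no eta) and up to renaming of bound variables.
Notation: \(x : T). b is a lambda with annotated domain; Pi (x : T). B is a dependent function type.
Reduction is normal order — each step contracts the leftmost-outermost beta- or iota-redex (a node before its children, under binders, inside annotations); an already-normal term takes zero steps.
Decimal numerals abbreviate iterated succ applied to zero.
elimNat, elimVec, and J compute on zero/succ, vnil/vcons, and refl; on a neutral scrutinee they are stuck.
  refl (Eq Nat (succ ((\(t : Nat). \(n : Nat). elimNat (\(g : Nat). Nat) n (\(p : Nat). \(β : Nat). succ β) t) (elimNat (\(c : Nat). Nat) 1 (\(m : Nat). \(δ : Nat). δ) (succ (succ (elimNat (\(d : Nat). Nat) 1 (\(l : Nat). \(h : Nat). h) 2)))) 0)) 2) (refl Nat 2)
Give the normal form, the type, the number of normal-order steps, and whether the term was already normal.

normal form:
  refl (Eq Nat 2 2) (refl Nat 2)
the term's type:
  Eq (Eq Nat 2 2) (refl Nat 2) (refl Nat 2)
normal-order step count: 23
term was already normal: no
first redex: a beta-redex


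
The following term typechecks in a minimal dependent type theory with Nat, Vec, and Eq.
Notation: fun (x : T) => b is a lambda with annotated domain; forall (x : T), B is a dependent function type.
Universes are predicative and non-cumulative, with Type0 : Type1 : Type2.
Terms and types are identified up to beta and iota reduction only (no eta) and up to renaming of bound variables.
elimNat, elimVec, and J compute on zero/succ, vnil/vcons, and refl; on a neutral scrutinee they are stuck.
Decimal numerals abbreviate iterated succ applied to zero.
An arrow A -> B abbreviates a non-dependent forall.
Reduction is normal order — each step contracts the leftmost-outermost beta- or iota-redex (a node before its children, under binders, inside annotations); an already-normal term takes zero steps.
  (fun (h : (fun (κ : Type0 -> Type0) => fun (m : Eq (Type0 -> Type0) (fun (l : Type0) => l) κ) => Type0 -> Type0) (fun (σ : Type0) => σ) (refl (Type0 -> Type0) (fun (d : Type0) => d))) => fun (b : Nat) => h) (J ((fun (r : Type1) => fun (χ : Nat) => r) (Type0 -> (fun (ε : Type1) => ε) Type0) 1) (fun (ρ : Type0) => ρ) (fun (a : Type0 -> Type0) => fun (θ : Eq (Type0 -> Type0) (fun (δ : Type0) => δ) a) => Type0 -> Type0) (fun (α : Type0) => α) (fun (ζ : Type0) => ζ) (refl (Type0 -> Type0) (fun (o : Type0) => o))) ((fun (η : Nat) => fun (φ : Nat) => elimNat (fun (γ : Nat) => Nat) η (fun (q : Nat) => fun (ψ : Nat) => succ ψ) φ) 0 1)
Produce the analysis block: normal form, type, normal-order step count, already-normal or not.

reduced normal form:
  fun (h : Type0) => h
inferred type:
  Type0 -> Type0
steps to reach normal form (normal order): 3
already normal: no
first redex: a beta-redex


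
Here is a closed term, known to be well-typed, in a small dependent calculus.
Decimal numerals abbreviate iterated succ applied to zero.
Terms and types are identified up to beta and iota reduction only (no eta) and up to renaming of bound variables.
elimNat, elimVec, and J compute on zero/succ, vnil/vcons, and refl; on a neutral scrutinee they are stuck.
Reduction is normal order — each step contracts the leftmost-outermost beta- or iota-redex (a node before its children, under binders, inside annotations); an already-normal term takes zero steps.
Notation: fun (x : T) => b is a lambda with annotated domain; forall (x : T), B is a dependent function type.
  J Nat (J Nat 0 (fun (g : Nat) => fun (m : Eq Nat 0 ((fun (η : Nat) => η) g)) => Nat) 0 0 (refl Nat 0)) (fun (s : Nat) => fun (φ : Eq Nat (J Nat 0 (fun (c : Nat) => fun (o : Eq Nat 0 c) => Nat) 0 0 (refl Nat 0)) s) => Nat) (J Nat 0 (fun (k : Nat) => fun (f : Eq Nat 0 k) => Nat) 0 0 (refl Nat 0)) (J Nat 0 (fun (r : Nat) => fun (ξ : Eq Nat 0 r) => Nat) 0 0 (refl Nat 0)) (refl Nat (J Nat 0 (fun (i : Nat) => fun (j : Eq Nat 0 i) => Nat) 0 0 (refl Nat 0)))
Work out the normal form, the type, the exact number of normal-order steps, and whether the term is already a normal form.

reduced normal form:
  0
type:
  Nat
steps to reach normal form (normal order): 2
already normal: no
first redex: a J iota-redex


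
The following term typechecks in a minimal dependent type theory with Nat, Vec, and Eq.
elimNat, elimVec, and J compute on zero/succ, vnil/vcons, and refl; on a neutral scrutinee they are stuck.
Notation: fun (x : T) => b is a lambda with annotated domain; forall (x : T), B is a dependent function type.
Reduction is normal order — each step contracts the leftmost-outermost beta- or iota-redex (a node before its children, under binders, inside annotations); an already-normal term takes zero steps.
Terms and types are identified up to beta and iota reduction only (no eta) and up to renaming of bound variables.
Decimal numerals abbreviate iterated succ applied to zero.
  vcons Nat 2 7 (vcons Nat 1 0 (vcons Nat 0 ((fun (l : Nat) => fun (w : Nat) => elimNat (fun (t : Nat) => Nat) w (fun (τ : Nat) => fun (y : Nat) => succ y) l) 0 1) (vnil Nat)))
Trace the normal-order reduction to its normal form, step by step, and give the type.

normal-order reduction:
  vcons Nat 2 7 (vcons Nat 1 0 (vcons Nat 0 ((fun (l : Nat) => fun (w : Nat) => elimNat (fun (t : Nat) => Nat) w (fun (τ : Nat) => fun (y : Nat) => succ y) l) 0 1) (vnil Nat)))
  ~> vcons Nat 2 7 (vcons Nat 1 0 (vcons Nat 0 ((fun (l : Nat) => elimNat (fun (w : Nat) => Nat) l (fun (t : Nat) => fun (τ : Nat) => succ τ) 0) 1) (vnil Nat)))
  ~> vcons Nat 2 7 (vcons Nat 1 0 (vcons Nat 0 (elimNat (fun (l : Nat) => Nat) 1 (fun (w : Nat) => fun (t : Nat) => succ t) 0) (vnil Nat)))
  ~> vcons Nat 2 7 (vcons Nat 1 0 (vcons Nat 0 1 (vnil Nat)))
type:
  Vec Nat 3


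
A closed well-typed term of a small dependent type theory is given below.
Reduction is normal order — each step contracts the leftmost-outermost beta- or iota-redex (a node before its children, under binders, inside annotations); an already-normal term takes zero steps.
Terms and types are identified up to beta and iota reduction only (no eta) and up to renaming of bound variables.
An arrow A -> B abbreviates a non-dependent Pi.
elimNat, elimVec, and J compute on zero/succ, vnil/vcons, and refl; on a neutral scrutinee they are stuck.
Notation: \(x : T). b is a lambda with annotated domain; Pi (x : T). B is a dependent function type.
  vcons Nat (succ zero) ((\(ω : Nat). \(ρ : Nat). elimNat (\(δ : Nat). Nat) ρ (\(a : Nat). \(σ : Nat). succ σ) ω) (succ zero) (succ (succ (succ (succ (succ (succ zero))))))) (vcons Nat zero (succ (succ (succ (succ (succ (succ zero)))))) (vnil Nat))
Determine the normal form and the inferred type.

reduced normal form:
  vcons Nat (succ zero) (succ (succ (succ (succ (succ (succ (succ zero))))))) (vcons Nat zero (succ (succ (succ (succ (succ (succ zero)))))) (vnil Nat))
the term's type:
  Vec Nat (succ (succ zero))


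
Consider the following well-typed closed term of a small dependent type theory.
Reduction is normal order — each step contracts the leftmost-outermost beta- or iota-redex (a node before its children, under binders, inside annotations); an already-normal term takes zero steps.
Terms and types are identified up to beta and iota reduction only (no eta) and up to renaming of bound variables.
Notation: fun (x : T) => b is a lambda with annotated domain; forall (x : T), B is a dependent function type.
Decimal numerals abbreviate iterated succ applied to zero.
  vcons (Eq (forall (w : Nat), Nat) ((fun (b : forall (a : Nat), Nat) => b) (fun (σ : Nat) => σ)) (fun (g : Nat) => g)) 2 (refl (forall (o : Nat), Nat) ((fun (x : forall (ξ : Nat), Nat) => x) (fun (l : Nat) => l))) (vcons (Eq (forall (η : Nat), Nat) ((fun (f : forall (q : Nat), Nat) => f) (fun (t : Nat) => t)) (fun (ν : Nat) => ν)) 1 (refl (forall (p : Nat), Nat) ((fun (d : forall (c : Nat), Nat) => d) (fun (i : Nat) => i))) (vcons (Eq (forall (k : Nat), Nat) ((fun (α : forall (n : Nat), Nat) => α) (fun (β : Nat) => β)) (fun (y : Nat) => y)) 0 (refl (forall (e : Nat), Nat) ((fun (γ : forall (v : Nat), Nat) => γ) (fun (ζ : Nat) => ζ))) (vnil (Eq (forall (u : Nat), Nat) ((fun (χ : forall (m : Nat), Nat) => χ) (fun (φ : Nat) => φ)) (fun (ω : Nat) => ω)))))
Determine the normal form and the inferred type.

reduced normal form:
  vcons (Eq (forall (w : Nat), Nat) (fun (b : Nat) => b) (fun (a : Nat) => a)) 2 (refl (forall (σ : Nat), Nat) (fun (g : Nat) => g)) (vcons (Eq (forall (o : Nat), Nat) (fun (x : Nat) => x) (fun (ξ : Nat) => ξ)) 1 (refl (forall (l : Nat), Nat) (fun (η : Nat) => η)) (vcons (Eq (forall (f : Nat), Nat) (fun (q : Nat) => q) (fun (t : Nat) => t)) 0 (refl (forall (ν : Nat), Nat) (fun (p : Nat) => p)) (vnil (Eq (forall (d : Nat), Nat) (fun (c : Nat) => c) (fun (i : Nat) => i)))))
type:
  Vec (Eq (forall (w : Nat), Nat) (fun (b : Nat) => b) (fun (a : Nat) => a)) 3


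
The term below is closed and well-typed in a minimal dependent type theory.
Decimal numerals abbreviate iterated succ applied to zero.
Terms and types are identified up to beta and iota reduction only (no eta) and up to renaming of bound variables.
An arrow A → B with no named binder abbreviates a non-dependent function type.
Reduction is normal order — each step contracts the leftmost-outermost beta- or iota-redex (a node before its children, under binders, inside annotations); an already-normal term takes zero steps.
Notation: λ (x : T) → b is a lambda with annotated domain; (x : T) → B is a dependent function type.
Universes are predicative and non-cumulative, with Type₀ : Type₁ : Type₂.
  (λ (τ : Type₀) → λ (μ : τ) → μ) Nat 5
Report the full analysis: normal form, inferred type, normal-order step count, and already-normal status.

resulting normal form:
  5
type:
  Nat
reduction steps (normal order): 2
started in normal form: no
first contracted redex: a beta-redex


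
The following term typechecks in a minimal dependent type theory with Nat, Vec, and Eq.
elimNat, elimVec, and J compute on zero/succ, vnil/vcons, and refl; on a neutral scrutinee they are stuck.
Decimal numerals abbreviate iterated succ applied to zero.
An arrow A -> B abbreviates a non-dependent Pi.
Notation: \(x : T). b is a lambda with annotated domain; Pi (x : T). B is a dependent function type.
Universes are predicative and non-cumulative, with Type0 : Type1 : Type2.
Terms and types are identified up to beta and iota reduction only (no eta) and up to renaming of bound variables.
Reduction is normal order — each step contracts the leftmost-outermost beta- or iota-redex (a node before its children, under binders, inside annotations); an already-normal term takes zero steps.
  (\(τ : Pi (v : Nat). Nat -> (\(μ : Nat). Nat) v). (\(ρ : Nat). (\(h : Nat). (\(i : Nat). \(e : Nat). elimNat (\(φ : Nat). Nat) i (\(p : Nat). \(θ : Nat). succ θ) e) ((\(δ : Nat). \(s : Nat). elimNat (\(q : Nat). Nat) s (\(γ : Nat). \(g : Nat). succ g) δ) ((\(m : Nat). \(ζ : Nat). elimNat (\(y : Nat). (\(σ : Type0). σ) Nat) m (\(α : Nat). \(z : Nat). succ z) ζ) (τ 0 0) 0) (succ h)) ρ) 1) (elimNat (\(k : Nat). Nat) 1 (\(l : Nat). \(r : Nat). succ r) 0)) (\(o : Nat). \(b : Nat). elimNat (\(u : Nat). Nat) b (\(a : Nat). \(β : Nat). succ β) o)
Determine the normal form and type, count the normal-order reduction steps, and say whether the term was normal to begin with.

reduced normal form:
  3
inferred type:
  Nat
normal-order step count: 19
term was already normal: no
first contracted redex: a beta-redex


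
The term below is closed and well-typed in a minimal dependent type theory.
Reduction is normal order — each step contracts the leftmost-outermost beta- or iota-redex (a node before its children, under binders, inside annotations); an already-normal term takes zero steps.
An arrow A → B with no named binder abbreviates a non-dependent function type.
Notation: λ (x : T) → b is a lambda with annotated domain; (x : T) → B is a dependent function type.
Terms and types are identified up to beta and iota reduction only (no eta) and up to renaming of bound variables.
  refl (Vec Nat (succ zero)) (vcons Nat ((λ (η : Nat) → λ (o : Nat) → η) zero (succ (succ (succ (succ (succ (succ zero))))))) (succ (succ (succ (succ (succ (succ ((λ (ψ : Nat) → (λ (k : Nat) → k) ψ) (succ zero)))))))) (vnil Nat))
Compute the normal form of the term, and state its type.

resulting normal form:
  refl (Vec Nat (succ zero)) (vcons Nat zero (succ (succ (succ (succ (succ (succ (succ zero))))))) (vnil Nat))
the term's type:
  Eq (Vec Nat (succ zero)) (vcons Nat zero (succ (succ (succ (succ (succ (succ (succ zero))))))) (vnil Nat)) (vcons Nat zero (succ (succ (succ (succ (succ (succ (succ zero))))))) (vnil Nat))


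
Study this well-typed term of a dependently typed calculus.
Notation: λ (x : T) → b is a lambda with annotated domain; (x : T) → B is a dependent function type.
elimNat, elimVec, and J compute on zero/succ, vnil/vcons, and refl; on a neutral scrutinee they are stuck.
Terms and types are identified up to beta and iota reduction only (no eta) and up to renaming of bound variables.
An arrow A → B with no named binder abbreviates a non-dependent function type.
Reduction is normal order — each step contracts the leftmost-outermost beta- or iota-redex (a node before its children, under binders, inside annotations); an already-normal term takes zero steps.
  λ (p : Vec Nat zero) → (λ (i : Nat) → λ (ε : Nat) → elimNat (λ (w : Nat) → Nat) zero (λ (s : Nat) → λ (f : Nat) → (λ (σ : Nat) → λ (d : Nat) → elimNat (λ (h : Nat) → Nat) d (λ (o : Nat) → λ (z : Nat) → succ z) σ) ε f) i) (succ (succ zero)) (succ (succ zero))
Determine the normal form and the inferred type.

reduced normal form:
  λ (p : Vec Nat zero) → succ (succ (succ (succ zero)))
type:
  Vec Nat zero → Nat


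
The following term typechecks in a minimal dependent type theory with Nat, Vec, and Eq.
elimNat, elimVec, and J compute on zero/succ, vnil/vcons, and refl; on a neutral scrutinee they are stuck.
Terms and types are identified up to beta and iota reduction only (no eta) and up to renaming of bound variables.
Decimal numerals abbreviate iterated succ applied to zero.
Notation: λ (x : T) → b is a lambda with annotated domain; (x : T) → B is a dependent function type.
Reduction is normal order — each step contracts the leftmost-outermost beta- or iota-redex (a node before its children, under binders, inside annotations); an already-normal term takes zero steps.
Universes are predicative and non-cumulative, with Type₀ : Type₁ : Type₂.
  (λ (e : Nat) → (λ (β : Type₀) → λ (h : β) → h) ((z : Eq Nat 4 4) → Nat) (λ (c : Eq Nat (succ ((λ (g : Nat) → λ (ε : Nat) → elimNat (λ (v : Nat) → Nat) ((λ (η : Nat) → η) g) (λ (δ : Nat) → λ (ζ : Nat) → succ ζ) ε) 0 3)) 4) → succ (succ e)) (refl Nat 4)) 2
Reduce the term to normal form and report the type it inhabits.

normal form:
  4
type:
  Nat
observation: 4 normal-order steps separate the term from its normal form.


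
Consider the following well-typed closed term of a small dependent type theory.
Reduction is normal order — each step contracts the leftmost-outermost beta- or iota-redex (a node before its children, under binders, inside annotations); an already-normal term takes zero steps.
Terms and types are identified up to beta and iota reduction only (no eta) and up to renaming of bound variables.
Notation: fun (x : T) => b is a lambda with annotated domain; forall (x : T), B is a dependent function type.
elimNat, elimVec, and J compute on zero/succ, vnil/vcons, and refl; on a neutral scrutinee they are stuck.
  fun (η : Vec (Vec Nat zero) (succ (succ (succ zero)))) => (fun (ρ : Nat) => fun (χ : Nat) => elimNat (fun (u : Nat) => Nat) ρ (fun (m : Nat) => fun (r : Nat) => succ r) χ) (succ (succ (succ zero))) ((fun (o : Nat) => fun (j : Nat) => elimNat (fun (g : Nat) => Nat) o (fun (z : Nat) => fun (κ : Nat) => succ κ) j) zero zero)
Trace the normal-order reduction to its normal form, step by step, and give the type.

reduction (normal order):
  fun (η : Vec (Vec Nat zero) (succ (succ (succ zero)))) => (fun (ρ : Nat) => fun (χ : Nat) => elimNat (fun (u : Nat) => Nat) ρ (fun (m : Nat) => fun (r : Nat) => succ r) χ) (succ (succ (succ zero))) ((fun (o : Nat) => fun (j : Nat) => elimNat (fun (g : Nat) => Nat) o (fun (z : Nat) => fun (κ : Nat) => succ κ) j) zero zero)
  ~> fun (η : Vec (Vec Nat zero) (succ (succ (succ zero)))) => (fun (ρ : Nat) => elimNat (fun (χ : Nat) => Nat) (succ (succ (succ zero))) (fun (u : Nat) => fun (m : Nat) => succ m) ρ) ((fun (r : Nat) => fun (o : Nat) => elimNat (fun (j : Nat) => Nat) r (fun (g : Nat) => fun (z : Nat) => succ z) o) zero zero)
  ~> fun (η : Vec (Vec Nat zero) (succ (succ (succ zero)))) => elimNat (fun (ρ : Nat) => Nat) (succ (succ (succ zero))) (fun (χ : Nat) => fun (u : Nat) => succ u) ((fun (m : Nat) => fun (r : Nat) => elimNat (fun (o : Nat) => Nat) m (fun (j : Nat) => fun (g : Nat) => succ g) r) zero zero)
  ~> fun (η : Vec (Vec Nat zero) (succ (succ (succ zero)))) => elimNat (fun (ρ : Nat) => Nat) (succ (succ (succ zero))) (fun (χ : Nat) => fun (u : Nat) => succ u) ((fun (m : Nat) => elimNat (fun (r : Nat) => Nat) zero (fun (o : Nat) => fun (j : Nat) => succ j) m) zero)
  ~> fun (η : Vec (Vec Nat zero) (succ (succ (succ zero)))) => elimNat (fun (ρ : Nat) => Nat) (succ (succ (succ zero))) (fun (χ : Nat) => fun (u : Nat) => succ u) (elimNat (fun (m : Nat) => Nat) zero (fun (r : Nat) => fun (o : Nat) => succ o) zero)
  ~> fun (η : Vec (Vec Nat zero) (succ (succ (succ zero)))) => elimNat (fun (ρ : Nat) => Nat) (succ (succ (succ zero))) (fun (χ : Nat) => fun (u : Nat) => succ u) zero
  ~> fun (η : Vec (Vec Nat zero) (succ (succ (succ zero)))) => succ (succ (succ zero))
the term's type:
  forall (η : Vec (Vec Nat zero) (succ (succ (succ zero)))), Nat


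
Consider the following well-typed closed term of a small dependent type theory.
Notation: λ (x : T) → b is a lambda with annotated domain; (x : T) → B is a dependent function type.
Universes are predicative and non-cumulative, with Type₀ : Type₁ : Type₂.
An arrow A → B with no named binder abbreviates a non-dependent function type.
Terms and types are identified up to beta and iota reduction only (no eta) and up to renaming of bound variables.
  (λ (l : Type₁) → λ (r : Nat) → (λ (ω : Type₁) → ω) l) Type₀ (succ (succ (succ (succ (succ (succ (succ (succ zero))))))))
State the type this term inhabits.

the term's type:
  Type₁


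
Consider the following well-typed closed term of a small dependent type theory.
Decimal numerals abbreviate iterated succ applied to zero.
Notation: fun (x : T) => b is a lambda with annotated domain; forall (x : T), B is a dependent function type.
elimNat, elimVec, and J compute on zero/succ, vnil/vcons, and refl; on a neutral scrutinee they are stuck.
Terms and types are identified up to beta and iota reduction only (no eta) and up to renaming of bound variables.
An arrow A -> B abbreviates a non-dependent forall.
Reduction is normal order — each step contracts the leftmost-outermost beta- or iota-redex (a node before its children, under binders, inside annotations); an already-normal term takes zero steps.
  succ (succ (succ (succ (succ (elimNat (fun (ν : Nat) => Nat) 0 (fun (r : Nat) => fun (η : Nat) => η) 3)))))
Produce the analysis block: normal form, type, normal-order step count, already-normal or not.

normal form:
  5
inferred type:
  Nat
reduction steps (normal order): 10
term was already normal: no
first redex: an elimNat iota-redex


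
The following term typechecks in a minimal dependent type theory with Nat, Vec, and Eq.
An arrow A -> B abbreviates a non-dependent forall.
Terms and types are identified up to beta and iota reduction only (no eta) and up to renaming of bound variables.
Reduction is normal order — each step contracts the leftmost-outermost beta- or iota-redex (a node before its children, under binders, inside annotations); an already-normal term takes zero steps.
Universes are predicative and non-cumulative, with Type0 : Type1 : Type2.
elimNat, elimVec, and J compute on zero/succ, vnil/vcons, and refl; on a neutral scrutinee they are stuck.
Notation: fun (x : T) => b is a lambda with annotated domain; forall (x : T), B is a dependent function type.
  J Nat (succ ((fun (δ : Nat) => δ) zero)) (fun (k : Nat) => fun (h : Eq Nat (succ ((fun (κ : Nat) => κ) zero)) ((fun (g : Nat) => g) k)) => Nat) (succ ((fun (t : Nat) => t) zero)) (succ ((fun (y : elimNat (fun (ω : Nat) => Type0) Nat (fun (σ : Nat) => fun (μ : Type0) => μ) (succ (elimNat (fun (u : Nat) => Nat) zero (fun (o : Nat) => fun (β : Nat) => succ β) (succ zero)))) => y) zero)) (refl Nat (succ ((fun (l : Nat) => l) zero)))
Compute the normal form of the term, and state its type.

reduced normal form:
  succ zero
type:
  Nat


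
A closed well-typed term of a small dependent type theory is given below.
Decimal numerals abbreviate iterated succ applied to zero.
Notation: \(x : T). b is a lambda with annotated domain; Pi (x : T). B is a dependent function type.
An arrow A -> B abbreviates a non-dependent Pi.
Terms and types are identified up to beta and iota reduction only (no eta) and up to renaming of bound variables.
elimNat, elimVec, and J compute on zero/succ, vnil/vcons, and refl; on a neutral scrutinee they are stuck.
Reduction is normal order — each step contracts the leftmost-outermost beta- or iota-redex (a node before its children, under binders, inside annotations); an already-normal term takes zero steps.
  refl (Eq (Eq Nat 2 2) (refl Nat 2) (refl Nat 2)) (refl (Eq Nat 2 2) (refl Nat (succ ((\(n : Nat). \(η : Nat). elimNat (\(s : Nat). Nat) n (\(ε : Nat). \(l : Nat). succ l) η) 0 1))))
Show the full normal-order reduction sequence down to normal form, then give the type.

reduction (normal order):
  refl (Eq (Eq Nat 2 2) (refl Nat 2) (refl Nat 2)) (refl (Eq Nat 2 2) (refl Nat (succ ((\(n : Nat). \(η : Nat). elimNat (\(s : Nat). Nat) n (\(ε : Nat). \(l : Nat). succ l) η) 0 1))))
  ~> refl (Eq (Eq Nat 2 2) (refl Nat 2) (refl Nat 2)) (refl (Eq Nat 2 2) (refl Nat (succ ((\(n : Nat). elimNat (\(η : Nat). Nat) 0 (\(s : Nat). \(ε : Nat). succ ε) n) 1))))
  ~> refl (Eq (Eq Nat 2 2) (refl Nat 2) (refl Nat 2)) (refl (Eq Nat 2 2) (refl Nat (succ (elimNat (\(n : Nat). Nat) 0 (\(η : Nat). \(s : Nat). succ s) 1))))
  ~> refl (Eq (Eq Nat 2 2) (refl Nat 2) (refl Nat 2)) (refl (Eq Nat 2 2) (refl Nat (succ ((\(n : Nat). \(η : Nat). succ η) 0 (elimNat (\(s : Nat). Nat) 0 (\(ε : Nat). \(l : Nat). succ l) 0)))))
  ~> refl (Eq (Eq Nat 2 2) (refl Nat 2) (refl Nat 2)) (refl (Eq Nat 2 2) (refl Nat (succ ((\(n : Nat). succ n) (elimNat (\(η : Nat). Nat) 0 (\(s : Nat). \(ε : Nat). succ ε) 0)))))
  ~> refl (Eq (Eq Nat 2 2) (refl Nat 2) (refl Nat 2)) (refl (Eq Nat 2 2) (refl Nat (succ (succ (elimNat (\(n : Nat). Nat) 0 (\(η : Nat). \(s : Nat). succ s) 0)))))
  ~> refl (Eq (Eq Nat 2 2) (refl Nat 2) (refl Nat 2)) (refl (Eq Nat 2 2) (refl Nat 2))
type:
  Eq (Eq (Eq Nat 2 2) (refl Nat 2) (refl Nat 2)) (refl (Eq Nat 2 2) (refl Nat 2)) (refl (Eq Nat 2 2) (refl Nat 2))


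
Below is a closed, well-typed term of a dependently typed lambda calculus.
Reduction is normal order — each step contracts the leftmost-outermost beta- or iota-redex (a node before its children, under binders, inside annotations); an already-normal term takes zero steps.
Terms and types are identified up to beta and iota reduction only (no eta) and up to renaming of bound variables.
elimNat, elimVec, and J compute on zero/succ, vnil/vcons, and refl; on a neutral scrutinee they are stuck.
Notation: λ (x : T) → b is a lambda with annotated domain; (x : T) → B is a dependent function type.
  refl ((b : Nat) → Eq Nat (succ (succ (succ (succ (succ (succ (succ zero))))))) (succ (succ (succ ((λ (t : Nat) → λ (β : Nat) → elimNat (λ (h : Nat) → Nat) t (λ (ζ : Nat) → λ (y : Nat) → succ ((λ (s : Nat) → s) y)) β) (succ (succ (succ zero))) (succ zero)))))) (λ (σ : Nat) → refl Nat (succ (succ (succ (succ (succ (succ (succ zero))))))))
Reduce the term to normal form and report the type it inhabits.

reduced normal form:
  refl ((b : Nat) → Eq Nat (succ (succ (succ (succ (succ (succ (succ zero))))))) (succ (succ (succ (succ (succ (succ (succ zero)))))))) (λ (t : Nat) → refl Nat (succ (succ (succ (succ (succ (succ (succ zero))))))))
the term's type:
  Eq ((b : Nat) → Eq Nat (succ (succ (succ (succ (succ (succ (succ zero))))))) (succ (succ (succ (succ (succ (succ (succ zero)))))))) (λ (t : Nat) → refl Nat (succ (succ (succ (succ (succ (succ (succ zero)))))))) (λ (β : Nat) → refl Nat (succ (succ (succ (succ (succ (succ (succ zero))))))))
observation: normalization takes exactly 7 steps under the normal-order strategy.


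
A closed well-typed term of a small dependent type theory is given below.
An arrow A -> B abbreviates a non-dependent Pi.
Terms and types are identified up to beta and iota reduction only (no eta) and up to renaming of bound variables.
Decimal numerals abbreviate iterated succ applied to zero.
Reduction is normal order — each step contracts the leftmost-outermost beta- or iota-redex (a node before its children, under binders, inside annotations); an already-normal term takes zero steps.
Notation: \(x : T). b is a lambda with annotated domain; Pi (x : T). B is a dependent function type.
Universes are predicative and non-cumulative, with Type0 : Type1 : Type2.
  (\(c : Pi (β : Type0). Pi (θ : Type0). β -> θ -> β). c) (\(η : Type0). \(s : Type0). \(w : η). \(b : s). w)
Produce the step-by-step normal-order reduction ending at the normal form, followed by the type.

reduction (normal order):
  (\(c : Pi (β : Type0). Pi (θ : Type0). β -> θ -> β). c) (\(η : Type0). \(s : Type0). \(w : η). \(b : s). w)
  ~> \(c : Type0). \(β : Type0). \(θ : c). \(η : β). θ
inferred type:
  Pi (c : Type0). Pi (β : Type0). c -> β -> c


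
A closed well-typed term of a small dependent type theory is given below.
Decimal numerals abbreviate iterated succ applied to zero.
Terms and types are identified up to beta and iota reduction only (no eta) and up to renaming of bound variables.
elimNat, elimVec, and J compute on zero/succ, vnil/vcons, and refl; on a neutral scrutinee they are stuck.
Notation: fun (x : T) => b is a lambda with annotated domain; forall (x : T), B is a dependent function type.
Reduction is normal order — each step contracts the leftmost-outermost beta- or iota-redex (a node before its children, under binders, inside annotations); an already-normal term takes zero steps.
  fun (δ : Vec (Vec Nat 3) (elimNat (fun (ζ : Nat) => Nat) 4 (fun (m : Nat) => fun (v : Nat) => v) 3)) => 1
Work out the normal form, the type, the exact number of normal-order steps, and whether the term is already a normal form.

reduced normal form:
  fun (δ : Vec (Vec Nat 3) 4) => 1
inferred type:
  forall (δ : Vec (Vec Nat 3) 4), Nat
steps to reach normal form (normal order): 10
already normal: no
first contracted redex: an elimNat iota-redex


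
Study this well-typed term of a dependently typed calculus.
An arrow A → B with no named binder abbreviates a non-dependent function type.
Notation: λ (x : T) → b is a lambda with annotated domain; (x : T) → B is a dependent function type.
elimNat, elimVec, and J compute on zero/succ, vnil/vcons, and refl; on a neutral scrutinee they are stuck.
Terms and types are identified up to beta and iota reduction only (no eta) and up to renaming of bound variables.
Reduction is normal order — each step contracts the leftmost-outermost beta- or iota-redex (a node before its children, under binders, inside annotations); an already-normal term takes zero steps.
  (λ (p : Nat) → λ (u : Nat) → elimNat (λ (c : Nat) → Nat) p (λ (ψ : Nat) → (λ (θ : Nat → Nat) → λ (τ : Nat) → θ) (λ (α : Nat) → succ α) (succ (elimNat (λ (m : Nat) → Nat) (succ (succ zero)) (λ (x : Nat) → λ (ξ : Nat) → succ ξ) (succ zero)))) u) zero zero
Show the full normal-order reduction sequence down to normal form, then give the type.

normal-order reduction:
  (λ (p : Nat) → λ (u : Nat) → elimNat (λ (c : Nat) → Nat) p (λ (ψ : Nat) → (λ (θ : Nat → Nat) → λ (τ : Nat) → θ) (λ (α : Nat) → succ α) (succ (elimNat (λ (m : Nat) → Nat) (succ (succ zero)) (λ (x : Nat) → λ (ξ : Nat) → succ ξ) (succ zero)))) u) zero zero
  ~> (λ (p : Nat) → elimNat (λ (u : Nat) → Nat) zero (λ (c : Nat) → (λ (ψ : Nat → Nat) → λ (θ : Nat) → ψ) (λ (τ : Nat) → succ τ) (succ (elimNat (λ (α : Nat) → Nat) (succ (succ zero)) (λ (m : Nat) → λ (x : Nat) → succ x) (succ zero)))) p) zero
  ~> elimNat (λ (p : Nat) → Nat) zero (λ (u : Nat) → (λ (c : Nat → Nat) → λ (ψ : Nat) → c) (λ (θ : Nat) → succ θ) (succ (elimNat (λ (τ : Nat) → Nat) (succ (succ zero)) (λ (α : Nat) → λ (m : Nat) → succ m) (succ zero)))) zero
  ~> zero
the term's type:
  Nat


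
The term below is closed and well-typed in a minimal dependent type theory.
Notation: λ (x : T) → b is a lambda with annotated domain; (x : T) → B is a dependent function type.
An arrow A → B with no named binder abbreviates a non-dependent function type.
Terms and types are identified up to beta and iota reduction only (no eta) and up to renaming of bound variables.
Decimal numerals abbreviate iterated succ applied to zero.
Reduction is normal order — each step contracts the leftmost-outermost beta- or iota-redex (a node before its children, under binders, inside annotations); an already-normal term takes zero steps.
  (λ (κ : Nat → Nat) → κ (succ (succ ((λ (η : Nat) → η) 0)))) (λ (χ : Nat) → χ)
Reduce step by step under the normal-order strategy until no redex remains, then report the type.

normal-order reduction:
  (λ (κ : Nat → Nat) → κ (succ (succ ((λ (η : Nat) → η) 0)))) (λ (χ : Nat) → χ)
  ~> (λ (κ : Nat) → κ) (succ (succ ((λ (η : Nat) → η) 0)))
  ~> succ (succ ((λ (κ : Nat) → κ) 0))
  ~> 2
type:
  Nat


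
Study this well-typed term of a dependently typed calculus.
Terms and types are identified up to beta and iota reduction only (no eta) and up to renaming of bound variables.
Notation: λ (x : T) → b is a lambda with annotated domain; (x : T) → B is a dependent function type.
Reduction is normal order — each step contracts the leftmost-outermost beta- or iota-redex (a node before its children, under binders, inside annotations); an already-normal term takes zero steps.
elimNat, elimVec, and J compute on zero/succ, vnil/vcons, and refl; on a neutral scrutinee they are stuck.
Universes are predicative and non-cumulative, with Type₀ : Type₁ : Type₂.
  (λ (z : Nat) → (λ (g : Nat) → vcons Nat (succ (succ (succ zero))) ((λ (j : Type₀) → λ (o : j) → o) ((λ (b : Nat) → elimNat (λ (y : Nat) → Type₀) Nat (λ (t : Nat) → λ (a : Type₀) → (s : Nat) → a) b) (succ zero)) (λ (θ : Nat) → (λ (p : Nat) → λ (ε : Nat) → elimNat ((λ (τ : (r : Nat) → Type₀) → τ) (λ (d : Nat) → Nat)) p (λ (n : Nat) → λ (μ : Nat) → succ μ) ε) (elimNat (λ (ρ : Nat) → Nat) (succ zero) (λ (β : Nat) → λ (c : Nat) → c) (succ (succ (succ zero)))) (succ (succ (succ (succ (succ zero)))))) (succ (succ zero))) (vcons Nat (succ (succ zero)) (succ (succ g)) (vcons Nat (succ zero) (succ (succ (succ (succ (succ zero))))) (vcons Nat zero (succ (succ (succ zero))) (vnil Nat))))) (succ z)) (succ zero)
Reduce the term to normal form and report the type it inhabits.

resulting normal form:
  vcons Nat (succ (succ (succ zero))) (succ (succ (succ (succ (succ (succ zero)))))) (vcons Nat (succ (succ zero)) (succ (succ (succ (succ zero)))) (vcons Nat (succ zero) (succ (succ (succ (succ (succ zero))))) (vcons Nat zero (succ (succ (succ zero))) (vnil Nat))))
the term's type:
  Vec Nat (succ (succ (succ (succ zero))))
observation: contracting a beta-redex first, the term normalizes in 33 steps.


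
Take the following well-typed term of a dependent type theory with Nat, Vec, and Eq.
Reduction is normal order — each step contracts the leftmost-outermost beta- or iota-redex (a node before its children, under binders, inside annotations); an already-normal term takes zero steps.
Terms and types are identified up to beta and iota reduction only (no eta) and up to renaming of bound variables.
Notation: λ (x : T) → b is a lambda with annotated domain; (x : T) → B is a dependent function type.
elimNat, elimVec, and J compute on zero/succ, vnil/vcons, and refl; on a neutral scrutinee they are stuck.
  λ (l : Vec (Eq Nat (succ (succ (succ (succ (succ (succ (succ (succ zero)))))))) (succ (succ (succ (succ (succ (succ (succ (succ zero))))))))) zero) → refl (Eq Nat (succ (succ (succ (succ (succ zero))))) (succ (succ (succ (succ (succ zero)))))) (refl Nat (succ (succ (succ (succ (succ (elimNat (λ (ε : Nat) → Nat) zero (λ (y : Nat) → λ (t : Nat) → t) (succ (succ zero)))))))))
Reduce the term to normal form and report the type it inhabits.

resulting normal form:
  λ (l : Vec (Eq Nat (succ (succ (succ (succ (succ (succ (succ (succ zero)))))))) (succ (succ (succ (succ (succ (succ (succ (succ zero))))))))) zero) → refl (Eq Nat (succ (succ (succ (succ (succ zero))))) (succ (succ (succ (succ (succ zero)))))) (refl Nat (succ (succ (succ (succ (succ zero))))))
type:
  (l : Vec (Eq Nat (succ (succ (succ (succ (succ (succ (succ (succ zero)))))))) (succ (succ (succ (succ (succ (succ (succ (succ zero))))))))) zero) → Eq (Eq Nat (succ (succ (succ (succ (succ zero))))) (succ (succ (succ (succ (succ zero)))))) (refl Nat (succ (succ (succ (succ (succ zero)))))) (refl Nat (succ (succ (succ (succ (succ zero))))))
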